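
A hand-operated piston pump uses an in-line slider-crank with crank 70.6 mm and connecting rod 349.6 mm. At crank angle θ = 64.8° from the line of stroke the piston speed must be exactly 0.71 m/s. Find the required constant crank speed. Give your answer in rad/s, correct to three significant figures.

For an in-line slider-crank, |v_piston| = rω|sinθ|·[1 + r cosθ/√(L² − r² sin²θ)].
With r = 0.0706 m, L = 0.3496 m, θ = 64.8°: the bracketed kinematic factor |dx/dθ| = 0.069468 m.
ω = v/|dx/dθ| = 0.71/0.069468 = 10.221 rad/s.

10.2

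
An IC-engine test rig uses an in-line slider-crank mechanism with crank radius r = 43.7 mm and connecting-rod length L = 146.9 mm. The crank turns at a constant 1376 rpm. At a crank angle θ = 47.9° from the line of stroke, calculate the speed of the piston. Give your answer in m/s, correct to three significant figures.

5.63

ω = 2π·1376/60 = 144.1 rad/s
For an in-line slider-crank, x = r cosθ + √(L² − r² sin²θ), so v = −rω sinθ·[1 + r cosθ/√(L² − r² sin²θ)].
With r = 0.0437 m, L = 0.1469 m, θ = 47.9°: √(L² − r² sin²θ) = 0.14328 m.
v = −0.0437·144.1·0.74198·[1 + 0.0437·0.67043/0.14328] = -5.6275 m/s.
|v| = 5.6275 m/s.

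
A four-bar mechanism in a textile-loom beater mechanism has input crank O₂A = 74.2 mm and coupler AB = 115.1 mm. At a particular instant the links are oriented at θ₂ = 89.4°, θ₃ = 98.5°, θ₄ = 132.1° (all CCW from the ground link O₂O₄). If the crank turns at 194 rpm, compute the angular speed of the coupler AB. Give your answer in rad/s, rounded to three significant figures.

16.0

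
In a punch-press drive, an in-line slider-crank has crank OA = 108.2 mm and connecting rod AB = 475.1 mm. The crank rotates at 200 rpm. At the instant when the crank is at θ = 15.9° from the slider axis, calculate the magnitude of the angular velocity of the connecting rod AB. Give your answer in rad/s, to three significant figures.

4.60

ω = 20.94 rad/s (converted from 200 rpm).
The rod makes angle φ with the slider axis where L sinφ = r sinθ; differentiating, L cosφ·φ̇ = r ω cosθ.
L cosφ = √(L² − r² sin²θ) = 0.47417 m.
|ω_rod| = r ω |cosθ| / √(L² − r² sin²θ) = 0.1082·20.94·0.96174/0.47417 = 4.5963 rad/s.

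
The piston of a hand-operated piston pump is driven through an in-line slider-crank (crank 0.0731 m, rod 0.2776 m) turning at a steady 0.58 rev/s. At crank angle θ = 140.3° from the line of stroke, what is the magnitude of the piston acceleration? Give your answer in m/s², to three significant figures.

0.695

ω = 2π·0.58 = 3.644 rad/s
x(θ) = r cosθ + √(L² − r² sin²θ); with ω constant, a = ω²·d²x/dθ².
d²x/dθ² = −r cosθ − r²(cos2θ)/√u − r⁴ sin²2θ/(4u^{3/2}),  u = L² − r² sin²θ = 0.0748814 m².
Substituting r = 0.0731 m, L = 0.2776 m, θ = 140.3°: d²x/dθ² = +0.052314 m.
a = ω²·d²x/dθ² = (3.644)²·(+0.052314) = +0.69476 m/s²;  |a| = 0.69476 m/s².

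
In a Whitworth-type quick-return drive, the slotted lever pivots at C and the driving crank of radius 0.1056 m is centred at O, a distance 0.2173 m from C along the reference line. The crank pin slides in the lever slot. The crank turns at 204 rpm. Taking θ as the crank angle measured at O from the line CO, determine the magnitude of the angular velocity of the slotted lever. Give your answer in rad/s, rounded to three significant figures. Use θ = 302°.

ω = 21.36 rad/s (from 204 rpm).
Crank pin A relative to C: A = (d + r cosθ, r sinθ); lever angle φ = atan2(r sinθ, d + r cosθ).
Differentiating tanφ: φ̇ = rω(d cosθ + r)/(d² + r² + 2dr cosθ).
d² + r² + 2dr cosθ = |CA|² = 0.0826906 m²;  d cosθ + r = +0.22075 m.
|ω_lever| = |0.1056·21.36·+0.22075| / 0.0826906 = 6.0224 rad/s.

6.02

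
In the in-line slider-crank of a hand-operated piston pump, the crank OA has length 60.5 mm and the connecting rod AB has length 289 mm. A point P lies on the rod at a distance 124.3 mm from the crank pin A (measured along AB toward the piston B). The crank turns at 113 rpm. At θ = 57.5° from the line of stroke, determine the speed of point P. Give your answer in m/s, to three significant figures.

ω = 11.83 rad/s.  Crank-pin speed |V_A| = rω = 0.71592 m/s, perpendicular to OA.
Rod angle: sinφ = −(r/L) sinθ ⇒ φ = -10.169°; ω_rod = −rω cosθ/√(L²−r²sin²θ) = -1.3523 rad/s.
V_P = V_A + ω_rod × AP, with AP = 0.1243 m along the rod.
Components: V_Px = −rω sinθ − a·ω_rod·sinφ = -0.63347 m/s;  V_Py = rω cosθ + a·ω_rod·cosφ = +0.21922 m/s.
|V_P| = √(V_Px² + V_Py²) = 0.67033 m/s.

0.670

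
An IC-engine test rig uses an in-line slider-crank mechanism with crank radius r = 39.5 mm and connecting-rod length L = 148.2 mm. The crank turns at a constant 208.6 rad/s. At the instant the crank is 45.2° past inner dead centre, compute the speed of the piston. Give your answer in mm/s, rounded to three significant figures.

6960

ω = 208.6 rad/s
For an in-line slider-crank, x = r cosθ + √(L² − r² sin²θ), so v = −rω sinθ·[1 + r cosθ/√(L² − r² sin²θ)].
With r = 0.0395 m, L = 0.1482 m, θ = 45.2°: √(L² − r² sin²θ) = 0.14553 m.
v = −0.0395·208.6·0.70957·[1 + 0.0395·0.70463/0.14553] = -6.9649 m/s.
|v| = 6.9649 m/s = 6964.9 mm/s.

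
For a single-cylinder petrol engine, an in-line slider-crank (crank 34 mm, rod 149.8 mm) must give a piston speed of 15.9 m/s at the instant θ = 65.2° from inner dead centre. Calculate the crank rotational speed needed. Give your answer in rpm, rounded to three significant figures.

For an in-line slider-crank, |v_piston| = rω|sinθ|·[1 + r cosθ/√(L² − r² sin²θ)].
With r = 0.034 m, L = 0.1498 m, θ = 65.2°: the bracketed kinematic factor |dx/dθ| = 0.033867 m.
ω = v/|dx/dθ| = 15.9/0.033867 = 469.48 rad/s.
N = 60ω/(2π) = 4483.2 rpm.

4480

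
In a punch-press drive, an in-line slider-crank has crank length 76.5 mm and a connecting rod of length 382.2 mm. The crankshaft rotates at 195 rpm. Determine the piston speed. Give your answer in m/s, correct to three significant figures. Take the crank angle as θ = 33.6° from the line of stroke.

1.01

ω = 2π·195/60 = 20.42 rad/s
For an in-line slider-crank, x = r cosθ + √(L² − r² sin²θ), so v = −rω sinθ·[1 + r cosθ/√(L² − r² sin²θ)].
With r = 0.0765 m, L = 0.3822 m, θ = 33.6°: √(L² − r² sin²θ) = 0.37985 m.
v = −0.0765·20.42·0.55339·[1 + 0.0765·0.83292/0.37985] = -1.0095 m/s.
|v| = 1.0095 m/s.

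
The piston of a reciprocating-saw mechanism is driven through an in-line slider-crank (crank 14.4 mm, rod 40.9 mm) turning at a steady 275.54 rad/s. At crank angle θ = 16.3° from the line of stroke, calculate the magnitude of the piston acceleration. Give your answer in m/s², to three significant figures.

ω = 275.5 rad/s
x(θ) = r cosθ + √(L² − r² sin²θ); with ω constant, a = ω²·d²x/dθ².
d²x/dθ² = −r cosθ − r²(cos2θ)/√u − r⁴ sin²2θ/(4u^{3/2}),  u = L² − r² sin²θ = 0.00165648 m².
Substituting r = 0.0144 m, L = 0.0409 m, θ = 16.3°: d²x/dθ² = -0.01816 m.
a = ω²·d²x/dθ² = (275.5)²·(-0.01816) = -1378.7 m/s²;  |a| = 1378.7 m/s².

1380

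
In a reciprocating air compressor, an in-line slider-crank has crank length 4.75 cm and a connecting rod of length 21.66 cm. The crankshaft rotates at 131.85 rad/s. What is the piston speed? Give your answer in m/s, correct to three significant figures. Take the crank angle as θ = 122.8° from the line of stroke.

ω = 131.8 rad/s
For an in-line slider-crank, x = r cosθ + √(L² − r² sin²θ), so v = −rω sinθ·[1 + r cosθ/√(L² − r² sin²θ)].
With r = 0.0475 m, L = 0.2166 m, θ = 122.8°: √(L² − r² sin²θ) = 0.21289 m.
v = −0.0475·131.8·0.84057·[1 + 0.0475·-0.54171/0.21289] = -4.6281 m/s.
|v| = 4.6281 m/s.

4.63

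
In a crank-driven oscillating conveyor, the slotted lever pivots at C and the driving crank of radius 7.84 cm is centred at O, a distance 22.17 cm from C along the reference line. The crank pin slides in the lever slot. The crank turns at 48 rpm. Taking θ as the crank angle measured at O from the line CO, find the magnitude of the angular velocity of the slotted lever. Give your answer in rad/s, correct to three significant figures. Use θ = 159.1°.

ω = 5.027 rad/s (from 48 rpm).
Crank pin A relative to C: A = (d + r cosθ, r sinθ); lever angle φ = atan2(r sinθ, d + r cosθ).
Differentiating tanφ: φ̇ = rω(d cosθ + r)/(d² + r² + 2dr cosθ).
d² + r² + 2dr cosθ = |CA|² = 0.0228221 m²;  d cosθ + r = -0.12871 m.
|ω_lever| = |0.0784·5.027·-0.12871| / 0.0228221 = 2.2226 rad/s.

2.22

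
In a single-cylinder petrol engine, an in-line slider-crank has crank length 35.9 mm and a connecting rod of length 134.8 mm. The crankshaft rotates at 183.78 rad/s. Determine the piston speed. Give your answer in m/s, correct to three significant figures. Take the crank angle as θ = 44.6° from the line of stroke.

5.53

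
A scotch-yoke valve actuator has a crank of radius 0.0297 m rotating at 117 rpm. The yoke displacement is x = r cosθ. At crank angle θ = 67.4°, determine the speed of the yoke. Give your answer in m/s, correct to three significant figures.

ω = 12.25 rad/s (from 117 rpm).
x = r cosθ ⇒ ẋ = −rω sinθ.
|v| = rω|sinθ| = 0.0297·12.25·|sin 67.4°| = 0.33595 m/s.

0.336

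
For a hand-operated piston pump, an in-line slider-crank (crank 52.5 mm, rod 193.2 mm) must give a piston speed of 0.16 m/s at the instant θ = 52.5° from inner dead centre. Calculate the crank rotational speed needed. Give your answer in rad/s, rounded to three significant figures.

For an in-line slider-crank, |v_piston| = rω|sinθ|·[1 + r cosθ/√(L² − r² sin²θ)].
With r = 0.0525 m, L = 0.1932 m, θ = 52.5°: the bracketed kinematic factor |dx/dθ| = 0.048707 m.
ω = v/|dx/dθ| = 0.16/0.048707 = 3.2849 rad/s.

3.28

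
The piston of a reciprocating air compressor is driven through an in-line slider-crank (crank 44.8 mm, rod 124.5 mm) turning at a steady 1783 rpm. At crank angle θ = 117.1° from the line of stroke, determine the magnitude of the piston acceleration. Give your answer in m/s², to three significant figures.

ω = 2π·1783/60 = 186.7 rad/s
x(θ) = r cosθ + √(L² − r² sin²θ); with ω constant, a = ω²·d²x/dθ².
d²x/dθ² = −r cosθ − r²(cos2θ)/√u − r⁴ sin²2θ/(4u^{3/2}),  u = L² − r² sin²θ = 0.0139097 m².
Substituting r = 0.0448 m, L = 0.1245 m, θ = 117.1°: d²x/dθ² = +0.029959 m.
a = ω²·d²x/dθ² = (186.7)²·(+0.029959) = +1044.5 m/s²;  |a| = 1044.5 m/s².

1040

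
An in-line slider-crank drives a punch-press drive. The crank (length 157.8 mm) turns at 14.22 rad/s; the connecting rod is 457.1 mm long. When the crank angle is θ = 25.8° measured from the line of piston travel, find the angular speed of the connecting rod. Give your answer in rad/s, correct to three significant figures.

4.47

ω = 14.22 rad/s
The rod makes angle φ with the slider axis where L sinφ = r sinθ; differentiating, L cosφ·φ̇ = r ω cosθ.
L cosφ = √(L² − r² sin²θ) = 0.45191 m.
|ω_rod| = r ω |cosθ| / √(L² − r² sin²θ) = 0.1578·14.22·0.90032/0.45191 = 4.4704 rad/s.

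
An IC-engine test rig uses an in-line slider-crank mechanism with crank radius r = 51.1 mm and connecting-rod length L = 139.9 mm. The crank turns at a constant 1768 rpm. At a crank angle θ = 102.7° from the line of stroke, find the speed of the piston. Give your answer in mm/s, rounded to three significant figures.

8440

ω = 2π·1768/60 = 185.1 rad/s
For an in-line slider-crank, x = r cosθ + √(L² − r² sin²θ), so v = −rω sinθ·[1 + r cosθ/√(L² − r² sin²θ)].
With r = 0.0511 m, L = 0.1399 m, θ = 102.7°: √(L² − r² sin²θ) = 0.13072 m.
v = −0.0511·185.1·0.97553·[1 + 0.0511·-0.21985/0.13072] = -8.4362 m/s.
|v| = 8.4362 m/s = 8436.2 mm/s.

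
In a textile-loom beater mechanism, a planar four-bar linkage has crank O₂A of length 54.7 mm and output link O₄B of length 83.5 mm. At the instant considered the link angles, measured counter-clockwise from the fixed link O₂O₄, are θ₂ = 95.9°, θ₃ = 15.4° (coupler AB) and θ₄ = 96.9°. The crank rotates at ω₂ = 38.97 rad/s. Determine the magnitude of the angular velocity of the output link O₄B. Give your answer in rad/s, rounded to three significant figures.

ω₂ = 38.97 rad/s
Differentiating the loop-closure r₂e^{iθ₂}+r₃e^{iθ₃}=r₁+r₄e^{iθ₄} gives r₂ω₂e^{iθ₂}+r₃ω₃e^{iθ₃}=r₄ω₄e^{iθ₄}.
Eliminating the other unknown: ω₄ = r₂ω₂ sin(θ₂−θ₃) / [r₄ sin(θ₄−θ₃)].
Numerator sine = +0.98629; denominator sine = +0.98902.
Result = 0.0547·38.97·(+0.98629) / (0.0835·(+0.98902)) = +25.458 rad/s; magnitude 25.458 rad/s.

25.5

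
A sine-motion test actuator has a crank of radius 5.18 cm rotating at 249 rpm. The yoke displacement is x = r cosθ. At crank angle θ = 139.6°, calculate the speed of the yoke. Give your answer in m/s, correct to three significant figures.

ω = 26.08 rad/s (from 249 rpm).
x = r cosθ ⇒ ẋ = −rω sinθ.
|v| = rω|sinθ| = 0.0518·26.08·|sin 139.6°| = 0.87541 m/s.

0.875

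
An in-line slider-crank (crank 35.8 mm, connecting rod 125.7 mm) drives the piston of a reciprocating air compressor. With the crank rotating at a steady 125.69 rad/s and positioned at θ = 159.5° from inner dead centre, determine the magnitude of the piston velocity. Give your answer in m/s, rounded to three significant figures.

1.15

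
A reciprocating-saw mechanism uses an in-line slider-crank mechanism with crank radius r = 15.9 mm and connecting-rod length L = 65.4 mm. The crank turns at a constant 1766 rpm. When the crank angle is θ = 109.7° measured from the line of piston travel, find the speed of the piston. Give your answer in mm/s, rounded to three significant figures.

ω = 2π·1766/60 = 184.9 rad/s
For an in-line slider-crank, x = r cosθ + √(L² − r² sin²θ), so v = −rω sinθ·[1 + r cosθ/√(L² − r² sin²θ)].
With r = 0.0159 m, L = 0.0654 m, θ = 109.7°: √(L² − r² sin²θ) = 0.063664 m.
v = −0.0159·184.9·0.94147·[1 + 0.0159·-0.33710/0.063664] = -2.5353 m/s.
|v| = 2.5353 m/s = 2535.3 mm/s.

2540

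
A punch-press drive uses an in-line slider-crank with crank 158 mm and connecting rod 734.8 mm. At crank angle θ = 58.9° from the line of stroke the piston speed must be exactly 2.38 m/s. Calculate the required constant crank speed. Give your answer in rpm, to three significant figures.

For an in-line slider-crank, |v_piston| = rω|sinθ|·[1 + r cosθ/√(L² − r² sin²θ)].
With r = 0.158 m, L = 0.7348 m, θ = 58.9°: the bracketed kinematic factor |dx/dθ| = 0.15058 m.
ω = v/|dx/dθ| = 2.38/0.15058 = 15.806 rad/s.
N = 60ω/(2π) = 150.93 rpm.

151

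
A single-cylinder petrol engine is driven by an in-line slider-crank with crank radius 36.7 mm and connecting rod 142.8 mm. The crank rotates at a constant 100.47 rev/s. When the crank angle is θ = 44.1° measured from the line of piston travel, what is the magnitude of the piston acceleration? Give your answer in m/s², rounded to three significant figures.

10700

ω = 2π·100 = 631.3 rad/s
x(θ) = r cosθ + √(L² − r² sin²θ); with ω constant, a = ω²·d²x/dθ².
d²x/dθ² = −r cosθ − r²(cos2θ)/√u − r⁴ sin²2θ/(4u^{3/2}),  u = L² − r² sin²θ = 0.0197395 m².
Substituting r = 0.0367 m, L = 0.1428 m, θ = 44.1°: d²x/dθ² = -0.02682 m.
a = ω²·d²x/dθ² = (631.3)²·(-0.02682) = -10688 m/s²;  |a| = 10688 m/s².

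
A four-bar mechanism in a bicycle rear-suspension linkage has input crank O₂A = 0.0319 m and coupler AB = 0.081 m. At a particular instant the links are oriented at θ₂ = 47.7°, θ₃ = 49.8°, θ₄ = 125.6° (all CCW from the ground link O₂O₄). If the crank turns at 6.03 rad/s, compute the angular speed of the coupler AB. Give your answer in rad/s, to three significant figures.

ω₂ = 6.03 rad/s
Differentiating the loop-closure r₂e^{iθ₂}+r₃e^{iθ₃}=r₁+r₄e^{iθ₄} gives r₂ω₂e^{iθ₂}+r₃ω₃e^{iθ₃}=r₄ω₄e^{iθ₄}.
Eliminating the other unknown: ω₃ = r₂ω₂ sin(θ₄−θ₂) / [r₃ sin(θ₃−θ₄)].
Numerator sine = +0.97778; denominator sine = -0.96945.
Result = 0.0319·6.03·(+0.97778) / (0.081·(-0.96945)) = -2.3952 rad/s; magnitude 2.3952 rad/s.

2.40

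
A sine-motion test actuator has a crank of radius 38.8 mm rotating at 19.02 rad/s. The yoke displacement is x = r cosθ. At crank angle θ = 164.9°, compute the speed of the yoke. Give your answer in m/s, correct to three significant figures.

0.192

ω = 19.02 rad/s
x = r cosθ ⇒ ẋ = −rω sinθ.
|v| = rω|sinθ| = 0.0388·19.02·|sin 164.9°| = 0.19225 m/s.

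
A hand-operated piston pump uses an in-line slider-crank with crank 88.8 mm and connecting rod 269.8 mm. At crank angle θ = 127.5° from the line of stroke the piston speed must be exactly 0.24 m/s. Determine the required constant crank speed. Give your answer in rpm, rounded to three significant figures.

41.1

For an in-line slider-crank, |v_piston| = rω|sinθ|·[1 + r cosθ/√(L² − r² sin²θ)].
With r = 0.0888 m, L = 0.2698 m, θ = 127.5°: the bracketed kinematic factor |dx/dθ| = 0.055827 m.
ω = v/|dx/dθ| = 0.24/0.055827 = 4.299 rad/s.
N = 60ω/(2π) = 41.052 rpm.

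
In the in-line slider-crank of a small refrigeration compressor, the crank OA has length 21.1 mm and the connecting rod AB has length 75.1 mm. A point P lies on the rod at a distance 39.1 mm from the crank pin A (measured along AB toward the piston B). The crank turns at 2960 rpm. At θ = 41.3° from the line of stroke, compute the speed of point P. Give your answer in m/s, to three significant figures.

ω = 310 rad/s.  Crank-pin speed |V_A| = rω = 6.5404 m/s, perpendicular to OA.
Rod angle: sinφ = −(r/L) sinθ ⇒ φ = -10.686°; ω_rod = −rω cosθ/√(L²−r²sin²θ) = -66.582 rad/s.
V_P = V_A + ω_rod × AP, with AP = 0.0391 m along the rod.
Components: V_Px = −rω sinθ − a·ω_rod·sinφ = -4.7994 m/s;  V_Py = rω cosθ + a·ω_rod·cosφ = +2.3554 m/s.
|V_P| = √(V_Px² + V_Py²) = 5.3462 m/s.

5.35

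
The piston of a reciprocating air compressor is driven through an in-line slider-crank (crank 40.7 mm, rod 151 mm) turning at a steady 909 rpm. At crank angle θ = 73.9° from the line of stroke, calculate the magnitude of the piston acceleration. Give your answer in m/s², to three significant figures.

15.8

ω = 2π·909/60 = 95.19 rad/s
x(θ) = r cosθ + √(L² − r² sin²θ); with ω constant, a = ω²·d²x/dθ².
d²x/dθ² = −r cosθ − r²(cos2θ)/√u − r⁴ sin²2θ/(4u^{3/2}),  u = L² − r² sin²θ = 0.0212719 m².
Substituting r = 0.0407 m, L = 0.151 m, θ = 73.9°: d²x/dθ² = -0.0017388 m.
a = ω²·d²x/dθ² = (95.19)²·(-0.0017388) = -15.755 m/s²;  |a| = 15.755 m/s².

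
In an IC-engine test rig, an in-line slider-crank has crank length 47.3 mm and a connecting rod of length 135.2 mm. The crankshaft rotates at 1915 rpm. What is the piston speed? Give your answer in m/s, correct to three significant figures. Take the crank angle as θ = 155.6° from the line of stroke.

2.66

ω = 2π·1915/60 = 200.5 rad/s
For an in-line slider-crank, x = r cosθ + √(L² − r² sin²θ), so v = −rω sinθ·[1 + r cosθ/√(L² − r² sin²θ)].
With r = 0.0473 m, L = 0.1352 m, θ = 155.6°: √(L² − r² sin²θ) = 0.13378 m.
v = −0.0473·200.5·0.41310·[1 + 0.0473·-0.91068/0.13378] = -2.6568 m/s.
|v| = 2.6568 m/s.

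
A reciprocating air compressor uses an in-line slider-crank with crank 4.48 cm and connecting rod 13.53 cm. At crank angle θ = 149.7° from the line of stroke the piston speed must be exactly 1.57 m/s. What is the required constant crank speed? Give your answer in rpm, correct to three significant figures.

For an in-line slider-crank, |v_piston| = rω|sinθ|·[1 + r cosθ/√(L² − r² sin²θ)].
With r = 0.0448 m, L = 0.1353 m, θ = 149.7°: the bracketed kinematic factor |dx/dθ| = 0.016049 m.
ω = v/|dx/dθ| = 1.57/0.016049 = 97.826 rad/s.
N = 60ω/(2π) = 934.17 rpm.

934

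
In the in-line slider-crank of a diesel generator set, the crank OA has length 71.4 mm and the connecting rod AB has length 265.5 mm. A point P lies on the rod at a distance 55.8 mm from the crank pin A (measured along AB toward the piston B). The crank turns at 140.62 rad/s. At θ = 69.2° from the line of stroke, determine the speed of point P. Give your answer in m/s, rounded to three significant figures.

ω = 140.6 rad/s.  Crank-pin speed |V_A| = rω = 10.04 m/s, perpendicular to OA.
Rod angle: sinφ = −(r/L) sinθ ⇒ φ = -14.560°; ω_rod = −rω cosθ/√(L²−r²sin²θ) = -13.874 rad/s.
V_P = V_A + ω_rod × AP, with AP = 0.0558 m along the rod.
Components: V_Px = −rω sinθ − a·ω_rod·sinφ = -9.5805 m/s;  V_Py = rω cosθ + a·ω_rod·cosφ = +2.816 m/s.
|V_P| = √(V_Px² + V_Py²) = 9.9858 m/s.

9.99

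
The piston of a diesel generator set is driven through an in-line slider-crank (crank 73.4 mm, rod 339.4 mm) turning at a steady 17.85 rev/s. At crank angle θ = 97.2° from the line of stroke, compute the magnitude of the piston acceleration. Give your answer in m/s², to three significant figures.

ω = 2π·17.9 = 112.2 rad/s
x(θ) = r cosθ + √(L² − r² sin²θ); with ω constant, a = ω²·d²x/dθ².
d²x/dθ² = −r cosθ − r²(cos2θ)/√u − r⁴ sin²2θ/(4u^{3/2}),  u = L² − r² sin²θ = 0.109889 m².
Substituting r = 0.0734 m, L = 0.3394 m, θ = 97.2°: d²x/dθ² = +0.024929 m.
a = ω²·d²x/dθ² = (112.2)²·(+0.024929) = +313.57 m/s²;  |a| = 313.57 m/s².

314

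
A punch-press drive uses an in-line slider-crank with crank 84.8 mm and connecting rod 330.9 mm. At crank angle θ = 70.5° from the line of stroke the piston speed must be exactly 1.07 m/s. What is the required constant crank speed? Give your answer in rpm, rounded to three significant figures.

For an in-line slider-crank, |v_piston| = rω|sinθ|·[1 + r cosθ/√(L² − r² sin²θ)].
With r = 0.0848 m, L = 0.3309 m, θ = 70.5°: the bracketed kinematic factor |dx/dθ| = 0.086983 m.
ω = v/|dx/dθ| = 1.07/0.086983 = 12.301 rad/s.
N = 60ω/(2π) = 117.47 rpm.

117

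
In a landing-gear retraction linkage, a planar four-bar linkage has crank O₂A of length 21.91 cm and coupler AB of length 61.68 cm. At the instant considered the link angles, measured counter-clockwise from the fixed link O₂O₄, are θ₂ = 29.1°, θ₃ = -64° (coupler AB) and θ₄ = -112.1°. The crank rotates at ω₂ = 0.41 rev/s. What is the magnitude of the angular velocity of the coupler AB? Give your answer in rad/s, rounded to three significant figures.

0.770

ω₂ = 2.576 rad/s (from 0.41 rev/s).
Differentiating the loop-closure r₂e^{iθ₂}+r₃e^{iθ₃}=r₁+r₄e^{iθ₄} gives r₂ω₂e^{iθ₂}+r₃ω₃e^{iθ₃}=r₄ω₄e^{iθ₄}.
Eliminating the other unknown: ω₃ = r₂ω₂ sin(θ₄−θ₂) / [r₃ sin(θ₃−θ₄)].
Numerator sine = -0.62660; denominator sine = +0.74431.
Result = 0.2191·2.576·(-0.62660) / (0.6168·(+0.74431)) = -0.77037 rad/s; magnitude 0.77037 rad/s.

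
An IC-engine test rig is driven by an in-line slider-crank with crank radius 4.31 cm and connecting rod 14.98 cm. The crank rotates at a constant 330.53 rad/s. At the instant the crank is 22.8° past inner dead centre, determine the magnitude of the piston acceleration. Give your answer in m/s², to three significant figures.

5310

ω = 330.5 rad/s
x(θ) = r cosθ + √(L² − r² sin²θ); with ω constant, a = ω²·d²x/dθ².
d²x/dθ² = −r cosθ − r²(cos2θ)/√u − r⁴ sin²2θ/(4u^{3/2}),  u = L² − r² sin²θ = 0.0221611 m².
Substituting r = 0.0431 m, L = 0.1498 m, θ = 22.8°: d²x/dθ² = -0.048596 m.
a = ω²·d²x/dθ² = (330.5)²·(-0.048596) = -5309.2 m/s²;  |a| = 5309.2 m/s².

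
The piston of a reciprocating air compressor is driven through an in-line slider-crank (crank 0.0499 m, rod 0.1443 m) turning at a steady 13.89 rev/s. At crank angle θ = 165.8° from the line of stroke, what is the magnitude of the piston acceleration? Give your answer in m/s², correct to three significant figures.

ω = 2π·13.9 = 87.27 rad/s
x(θ) = r cosθ + √(L² − r² sin²θ); with ω constant, a = ω²·d²x/dθ².
d²x/dθ² = −r cosθ − r²(cos2θ)/√u − r⁴ sin²2θ/(4u^{3/2}),  u = L² − r² sin²θ = 0.0206727 m².
Substituting r = 0.0499 m, L = 0.1443 m, θ = 165.8°: d²x/dθ² = +0.033023 m.
a = ω²·d²x/dθ² = (87.27)²·(+0.033023) = +251.53 m/s²;  |a| = 251.53 m/s².

252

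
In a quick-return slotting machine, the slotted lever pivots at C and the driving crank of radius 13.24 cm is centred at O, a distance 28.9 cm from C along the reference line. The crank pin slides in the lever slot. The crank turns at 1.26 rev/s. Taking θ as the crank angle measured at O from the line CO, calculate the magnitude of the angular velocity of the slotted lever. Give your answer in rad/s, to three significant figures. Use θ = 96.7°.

ω = 7.917 rad/s (from 1.26 rev/s).
Crank pin A relative to C: A = (d + r cosθ, r sinθ); lever angle φ = atan2(r sinθ, d + r cosθ).
Differentiating tanφ: φ̇ = rω(d cosθ + r)/(d² + r² + 2dr cosθ).
d² + r² + 2dr cosθ = |CA|² = 0.0921223 m²;  d cosθ + r = +0.098682 m.
|ω_lever| = |0.1324·7.917·+0.098682| / 0.0921223 = 1.1228 rad/s.

1.12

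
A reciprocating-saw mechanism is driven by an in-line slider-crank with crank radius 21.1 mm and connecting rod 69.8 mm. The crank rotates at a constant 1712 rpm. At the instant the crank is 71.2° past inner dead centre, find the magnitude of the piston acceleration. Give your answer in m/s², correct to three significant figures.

51.0

ω = 2π·1712/60 = 179.3 rad/s
x(θ) = r cosθ + √(L² − r² sin²θ); with ω constant, a = ω²·d²x/dθ².
d²x/dθ² = −r cosθ − r²(cos2θ)/√u − r⁴ sin²2θ/(4u^{3/2}),  u = L² − r² sin²θ = 0.00447307 m².
Substituting r = 0.0211 m, L = 0.0698 m, θ = 71.2°: d²x/dθ² = -0.0015874 m.
a = ω²·d²x/dθ² = (179.3)²·(-0.0015874) = -51.021 m/s²;  |a| = 51.021 m/s².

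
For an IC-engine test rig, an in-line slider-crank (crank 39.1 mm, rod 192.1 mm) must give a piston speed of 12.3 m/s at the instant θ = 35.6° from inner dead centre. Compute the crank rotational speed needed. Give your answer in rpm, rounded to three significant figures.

4420

For an in-line slider-crank, |v_piston| = rω|sinθ|·[1 + r cosθ/√(L² − r² sin²θ)].
With r = 0.0391 m, L = 0.1921 m, θ = 35.6°: the bracketed kinematic factor |dx/dθ| = 0.026555 m.
ω = v/|dx/dθ| = 12.3/0.026555 = 463.2 rad/s.
N = 60ω/(2π) = 4423.2 rpm.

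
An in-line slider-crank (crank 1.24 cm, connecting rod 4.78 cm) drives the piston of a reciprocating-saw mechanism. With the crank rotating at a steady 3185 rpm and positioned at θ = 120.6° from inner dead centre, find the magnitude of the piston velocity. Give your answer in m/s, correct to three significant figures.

3.08

ω = 2π·3185/60 = 333.5 rad/s
For an in-line slider-crank, x = r cosθ + √(L² − r² sin²θ), so v = −rω sinθ·[1 + r cosθ/√(L² − r² sin²θ)].
With r = 0.0124 m, L = 0.0478 m, θ = 120.6°: √(L² − r² sin²θ) = 0.046593 m.
v = −0.0124·333.5·0.86074·[1 + 0.0124·-0.50904/0.046593] = -3.0776 m/s.
|v| = 3.0776 m/s.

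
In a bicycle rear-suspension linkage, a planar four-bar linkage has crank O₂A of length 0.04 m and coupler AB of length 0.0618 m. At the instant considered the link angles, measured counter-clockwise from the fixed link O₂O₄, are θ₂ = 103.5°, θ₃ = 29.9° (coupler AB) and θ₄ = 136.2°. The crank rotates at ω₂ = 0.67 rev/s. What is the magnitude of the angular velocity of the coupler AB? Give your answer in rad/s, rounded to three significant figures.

ω₂ = 4.21 rad/s (from 0.67 rev/s).
Differentiating the loop-closure r₂e^{iθ₂}+r₃e^{iθ₃}=r₁+r₄e^{iθ₄} gives r₂ω₂e^{iθ₂}+r₃ω₃e^{iθ₃}=r₄ω₄e^{iθ₄}.
Eliminating the other unknown: ω₃ = r₂ω₂ sin(θ₄−θ₂) / [r₃ sin(θ₃−θ₄)].
Numerator sine = +0.54024; denominator sine = -0.95981.
Result = 0.04·4.21·(+0.54024) / (0.0618·(-0.95981)) = -1.5337 rad/s; magnitude 1.5337 rad/s.

1.53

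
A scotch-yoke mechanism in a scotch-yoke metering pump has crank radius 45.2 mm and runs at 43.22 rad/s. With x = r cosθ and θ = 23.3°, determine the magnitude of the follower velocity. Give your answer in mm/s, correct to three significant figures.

773

ω = 43.22 rad/s
x = r cosθ ⇒ ẋ = −rω sinθ.
|v| = rω|sinθ| = 0.0452·43.22·|sin 23.3°| = 0.77272 m/s = 772.72 mm/s.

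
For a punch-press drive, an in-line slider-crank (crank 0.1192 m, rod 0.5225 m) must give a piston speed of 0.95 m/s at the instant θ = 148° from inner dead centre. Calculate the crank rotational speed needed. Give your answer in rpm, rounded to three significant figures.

178

For an in-line slider-crank, |v_piston| = rω|sinθ|·[1 + r cosθ/√(L² − r² sin²θ)].
With r = 0.1192 m, L = 0.5225 m, θ = 148°: the bracketed kinematic factor |dx/dθ| = 0.050855 m.
ω = v/|dx/dθ| = 0.95/0.050855 = 18.68 rad/s.
N = 60ω/(2π) = 178.38 rpm.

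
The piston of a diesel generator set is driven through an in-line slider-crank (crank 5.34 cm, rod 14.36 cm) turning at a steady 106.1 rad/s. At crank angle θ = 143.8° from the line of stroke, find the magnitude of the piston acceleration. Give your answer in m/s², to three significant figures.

ω = 106.1 rad/s
x(θ) = r cosθ + √(L² − r² sin²θ); with ω constant, a = ω²·d²x/dθ².
d²x/dθ² = −r cosθ − r²(cos2θ)/√u − r⁴ sin²2θ/(4u^{3/2}),  u = L² − r² sin²θ = 0.0196263 m².
Substituting r = 0.0534 m, L = 0.1436 m, θ = 143.8°: d²x/dθ² = +0.036265 m.
a = ω²·d²x/dθ² = (106.1)²·(+0.036265) = +408.25 m/s²;  |a| = 408.25 m/s².

408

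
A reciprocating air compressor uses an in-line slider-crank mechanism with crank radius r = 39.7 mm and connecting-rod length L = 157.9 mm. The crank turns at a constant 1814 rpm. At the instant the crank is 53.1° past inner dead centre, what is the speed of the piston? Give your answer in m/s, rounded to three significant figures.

ω = 2π·1814/60 = 190 rad/s
For an in-line slider-crank, x = r cosθ + √(L² − r² sin²θ), so v = −rω sinθ·[1 + r cosθ/√(L² − r² sin²θ)].
With r = 0.0397 m, L = 0.1579 m, θ = 53.1°: √(L² − r² sin²θ) = 0.15468 m.
v = −0.0397·190·0.79968·[1 + 0.0397·0.60042/0.15468] = -6.9602 m/s.
|v| = 6.9602 m/s.

6.96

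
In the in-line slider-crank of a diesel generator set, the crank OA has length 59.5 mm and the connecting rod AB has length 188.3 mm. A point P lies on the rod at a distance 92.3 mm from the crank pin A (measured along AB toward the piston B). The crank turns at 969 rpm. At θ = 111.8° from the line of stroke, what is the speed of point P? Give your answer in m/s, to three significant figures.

5.39

ω = 101.5 rad/s.  Crank-pin speed |V_A| = rω = 6.0377 m/s, perpendicular to OA.
Rod angle: sinφ = −(r/L) sinθ ⇒ φ = -17.061°; ω_rod = −rω cosθ/√(L²−r²sin²θ) = +12.456 rad/s.
V_P = V_A + ω_rod × AP, with AP = 0.0923 m along the rod.
Components: V_Px = −rω sinθ − a·ω_rod·sinφ = -5.2686 m/s;  V_Py = rω cosθ + a·ω_rod·cosφ = -1.1431 m/s.
|V_P| = √(V_Px² + V_Py²) = 5.3912 m/s.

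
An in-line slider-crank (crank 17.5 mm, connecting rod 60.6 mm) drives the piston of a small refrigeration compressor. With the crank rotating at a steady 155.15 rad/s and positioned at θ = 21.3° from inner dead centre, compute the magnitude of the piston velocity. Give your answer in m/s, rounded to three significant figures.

ω = 155.2 rad/s
For an in-line slider-crank, x = r cosθ + √(L² − r² sin²θ), so v = −rω sinθ·[1 + r cosθ/√(L² − r² sin²θ)].
With r = 0.0175 m, L = 0.0606 m, θ = 21.3°: √(L² − r² sin²θ) = 0.060266 m.
v = −0.0175·155.2·0.36325·[1 + 0.0175·0.93169/0.060266] = -1.2531 m/s.
|v| = 1.2531 m/s.

1.25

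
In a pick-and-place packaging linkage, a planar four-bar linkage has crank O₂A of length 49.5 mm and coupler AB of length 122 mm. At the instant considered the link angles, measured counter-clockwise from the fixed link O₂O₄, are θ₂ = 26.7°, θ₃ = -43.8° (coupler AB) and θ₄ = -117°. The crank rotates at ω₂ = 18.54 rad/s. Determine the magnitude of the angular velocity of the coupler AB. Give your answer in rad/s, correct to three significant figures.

4.65

ω₂ = 18.54 rad/s
Differentiating the loop-closure r₂e^{iθ₂}+r₃e^{iθ₃}=r₁+r₄e^{iθ₄} gives r₂ω₂e^{iθ₂}+r₃ω₃e^{iθ₃}=r₄ω₄e^{iθ₄}.
Eliminating the other unknown: ω₃ = r₂ω₂ sin(θ₄−θ₂) / [r₃ sin(θ₃−θ₄)].
Numerator sine = -0.59201; denominator sine = +0.95732.
Result = 0.0495·18.54·(-0.59201) / (0.122·(+0.95732)) = -4.6519 rad/s; magnitude 4.6519 rad/s.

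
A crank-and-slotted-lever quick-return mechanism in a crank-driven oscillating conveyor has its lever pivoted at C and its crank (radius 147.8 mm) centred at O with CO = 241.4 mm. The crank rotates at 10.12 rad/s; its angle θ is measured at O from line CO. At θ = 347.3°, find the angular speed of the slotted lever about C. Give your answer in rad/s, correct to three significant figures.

3.83

ω = 10.12 rad/s
Crank pin A relative to C: A = (d + r cosθ, r sinθ); lever angle φ = atan2(r sinθ, d + r cosθ).
Differentiating tanφ: φ̇ = rω(d cosθ + r)/(d² + r² + 2dr cosθ).
d² + r² + 2dr cosθ = |CA|² = 0.149731 m²;  d cosθ + r = +0.38329 m.
|ω_lever| = |0.1478·10.12·+0.38329| / 0.149731 = 3.8289 rad/s.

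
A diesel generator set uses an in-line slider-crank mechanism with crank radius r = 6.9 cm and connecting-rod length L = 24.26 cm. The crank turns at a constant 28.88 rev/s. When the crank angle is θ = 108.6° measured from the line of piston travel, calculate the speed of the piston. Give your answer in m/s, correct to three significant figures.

ω = 2π·28.9 = 181.5 rad/s
For an in-line slider-crank, x = r cosθ + √(L² − r² sin²θ), so v = −rω sinθ·[1 + r cosθ/√(L² − r² sin²θ)].
With r = 0.069 m, L = 0.2426 m, θ = 108.6°: √(L² − r² sin²θ) = 0.23362 m.
v = −0.069·181.5·0.94777·[1 + 0.069·-0.31896/0.23362] = -10.749 m/s.
|v| = 10.749 m/s.

10.7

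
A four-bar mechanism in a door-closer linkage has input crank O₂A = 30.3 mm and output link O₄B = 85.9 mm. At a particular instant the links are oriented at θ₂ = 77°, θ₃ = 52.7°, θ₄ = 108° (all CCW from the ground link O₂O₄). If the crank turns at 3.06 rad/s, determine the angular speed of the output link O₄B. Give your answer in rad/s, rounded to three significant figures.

0.540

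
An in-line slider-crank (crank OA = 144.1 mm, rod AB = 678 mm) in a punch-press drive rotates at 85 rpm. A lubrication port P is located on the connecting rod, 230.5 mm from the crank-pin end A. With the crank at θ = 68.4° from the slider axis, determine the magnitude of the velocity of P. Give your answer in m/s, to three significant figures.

1.26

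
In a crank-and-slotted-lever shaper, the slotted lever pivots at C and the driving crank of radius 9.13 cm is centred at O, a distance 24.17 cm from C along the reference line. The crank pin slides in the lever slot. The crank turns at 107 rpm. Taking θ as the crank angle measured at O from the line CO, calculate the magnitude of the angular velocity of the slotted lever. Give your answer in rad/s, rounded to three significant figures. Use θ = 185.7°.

6.68

ω = 11.21 rad/s (from 107 rpm).
Crank pin A relative to C: A = (d + r cosθ, r sinθ); lever angle φ = atan2(r sinθ, d + r cosθ).
Differentiating tanφ: φ̇ = rω(d cosθ + r)/(d² + r² + 2dr cosθ).
d² + r² + 2dr cosθ = |CA|² = 0.0228384 m²;  d cosθ + r = -0.1492 m.
|ω_lever| = |0.0913·11.21·-0.1492| / 0.0228384 = 6.6835 rad/s.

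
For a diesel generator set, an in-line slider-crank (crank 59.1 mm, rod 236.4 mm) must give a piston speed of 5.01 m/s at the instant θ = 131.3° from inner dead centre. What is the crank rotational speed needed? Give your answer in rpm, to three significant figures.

1300

For an in-line slider-crank, |v_piston| = rω|sinθ|·[1 + r cosθ/√(L² − r² sin²θ)].
With r = 0.0591 m, L = 0.2364 m, θ = 131.3°: the bracketed kinematic factor |dx/dθ| = 0.036941 m.
ω = v/|dx/dθ| = 5.01/0.036941 = 135.62 rad/s.
N = 60ω/(2π) = 1295.1 rpm.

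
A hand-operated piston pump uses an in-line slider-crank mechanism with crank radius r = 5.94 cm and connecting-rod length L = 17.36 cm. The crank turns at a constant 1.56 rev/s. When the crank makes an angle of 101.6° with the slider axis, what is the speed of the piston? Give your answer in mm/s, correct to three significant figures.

ω = 2π·1.56 = 9.802 rad/s
For an in-line slider-crank, x = r cosθ + √(L² − r² sin²θ), so v = −rω sinθ·[1 + r cosθ/√(L² − r² sin²θ)].
With r = 0.0594 m, L = 0.1736 m, θ = 101.6°: √(L² − r² sin²θ) = 0.16356 m.
v = −0.0594·9.802·0.97958·[1 + 0.0594·-0.20108/0.16356] = -0.52868 m/s.
|v| = 0.52868 m/s = 528.68 mm/s.

529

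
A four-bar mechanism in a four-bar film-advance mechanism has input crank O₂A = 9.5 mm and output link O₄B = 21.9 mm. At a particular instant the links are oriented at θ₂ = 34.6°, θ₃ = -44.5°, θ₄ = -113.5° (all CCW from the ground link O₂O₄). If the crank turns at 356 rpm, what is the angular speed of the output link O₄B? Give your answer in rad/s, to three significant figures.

ω₂ = 37.28 rad/s (from 356 rpm).
Differentiating the loop-closure r₂e^{iθ₂}+r₃e^{iθ₃}=r₁+r₄e^{iθ₄} gives r₂ω₂e^{iθ₂}+r₃ω₃e^{iθ₃}=r₄ω₄e^{iθ₄}.
Eliminating the other unknown: ω₄ = r₂ω₂ sin(θ₂−θ₃) / [r₄ sin(θ₄−θ₃)].
Numerator sine = +0.98196; denominator sine = -0.93358.
Result = 0.0095·37.28·(+0.98196) / (0.0219·(-0.93358)) = -17.01 rad/s; magnitude 17.01 rad/s.

17.0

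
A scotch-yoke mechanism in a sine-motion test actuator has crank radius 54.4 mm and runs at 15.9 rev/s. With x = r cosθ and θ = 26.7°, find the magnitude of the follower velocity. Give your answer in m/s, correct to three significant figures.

2.44

ω = 99.9 rad/s (from 15.9 rev/s).
x = r cosθ ⇒ ẋ = −rω sinθ.
|v| = rω|sinθ| = 0.0544·99.9·|sin 26.7°| = 2.4419 m/s.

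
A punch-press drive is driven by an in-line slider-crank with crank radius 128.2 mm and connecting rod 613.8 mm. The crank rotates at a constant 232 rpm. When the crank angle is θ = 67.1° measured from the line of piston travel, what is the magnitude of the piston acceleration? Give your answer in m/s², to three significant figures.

18.3

ω = 2π·232/60 = 24.29 rad/s
x(θ) = r cosθ + √(L² − r² sin²θ); with ω constant, a = ω²·d²x/dθ².
d²x/dθ² = −r cosθ − r²(cos2θ)/√u − r⁴ sin²2θ/(4u^{3/2}),  u = L² − r² sin²θ = 0.362804 m².
Substituting r = 0.1282 m, L = 0.6138 m, θ = 67.1°: d²x/dθ² = -0.031022 m.
a = ω²·d²x/dθ² = (24.29)²·(-0.031022) = -18.31 m/s²;  |a| = 18.31 m/s².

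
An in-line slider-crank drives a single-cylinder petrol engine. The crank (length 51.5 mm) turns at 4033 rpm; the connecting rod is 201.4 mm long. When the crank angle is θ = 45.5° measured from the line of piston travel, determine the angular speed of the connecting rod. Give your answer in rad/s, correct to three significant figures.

ω = 422.3 rad/s (converted from 4033 rpm).
The rod makes angle φ with the slider axis where L sinφ = r sinθ; differentiating, L cosφ·φ̇ = r ω cosθ.
L cosφ = √(L² − r² sin²θ) = 0.19802 m.
|ω_rod| = r ω |cosθ| / √(L² − r² sin²θ) = 0.0515·422.3·0.70091/0.19802 = 76.986 rad/s.

77.0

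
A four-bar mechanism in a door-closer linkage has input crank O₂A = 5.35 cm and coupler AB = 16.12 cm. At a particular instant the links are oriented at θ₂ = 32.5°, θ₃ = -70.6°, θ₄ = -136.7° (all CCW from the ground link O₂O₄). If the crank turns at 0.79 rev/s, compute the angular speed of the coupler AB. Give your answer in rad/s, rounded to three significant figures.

ω₂ = 4.964 rad/s (from 0.79 rev/s).
Differentiating the loop-closure r₂e^{iθ₂}+r₃e^{iθ₃}=r₁+r₄e^{iθ₄} gives r₂ω₂e^{iθ₂}+r₃ω₃e^{iθ₃}=r₄ω₄e^{iθ₄}.
Eliminating the other unknown: ω₃ = r₂ω₂ sin(θ₄−θ₂) / [r₃ sin(θ₃−θ₄)].
Numerator sine = -0.18738; denominator sine = +0.91425.
Result = 0.0535·4.964·(-0.18738) / (0.1612·(+0.91425)) = -0.33764 rad/s; magnitude 0.33764 rad/s.

0.338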